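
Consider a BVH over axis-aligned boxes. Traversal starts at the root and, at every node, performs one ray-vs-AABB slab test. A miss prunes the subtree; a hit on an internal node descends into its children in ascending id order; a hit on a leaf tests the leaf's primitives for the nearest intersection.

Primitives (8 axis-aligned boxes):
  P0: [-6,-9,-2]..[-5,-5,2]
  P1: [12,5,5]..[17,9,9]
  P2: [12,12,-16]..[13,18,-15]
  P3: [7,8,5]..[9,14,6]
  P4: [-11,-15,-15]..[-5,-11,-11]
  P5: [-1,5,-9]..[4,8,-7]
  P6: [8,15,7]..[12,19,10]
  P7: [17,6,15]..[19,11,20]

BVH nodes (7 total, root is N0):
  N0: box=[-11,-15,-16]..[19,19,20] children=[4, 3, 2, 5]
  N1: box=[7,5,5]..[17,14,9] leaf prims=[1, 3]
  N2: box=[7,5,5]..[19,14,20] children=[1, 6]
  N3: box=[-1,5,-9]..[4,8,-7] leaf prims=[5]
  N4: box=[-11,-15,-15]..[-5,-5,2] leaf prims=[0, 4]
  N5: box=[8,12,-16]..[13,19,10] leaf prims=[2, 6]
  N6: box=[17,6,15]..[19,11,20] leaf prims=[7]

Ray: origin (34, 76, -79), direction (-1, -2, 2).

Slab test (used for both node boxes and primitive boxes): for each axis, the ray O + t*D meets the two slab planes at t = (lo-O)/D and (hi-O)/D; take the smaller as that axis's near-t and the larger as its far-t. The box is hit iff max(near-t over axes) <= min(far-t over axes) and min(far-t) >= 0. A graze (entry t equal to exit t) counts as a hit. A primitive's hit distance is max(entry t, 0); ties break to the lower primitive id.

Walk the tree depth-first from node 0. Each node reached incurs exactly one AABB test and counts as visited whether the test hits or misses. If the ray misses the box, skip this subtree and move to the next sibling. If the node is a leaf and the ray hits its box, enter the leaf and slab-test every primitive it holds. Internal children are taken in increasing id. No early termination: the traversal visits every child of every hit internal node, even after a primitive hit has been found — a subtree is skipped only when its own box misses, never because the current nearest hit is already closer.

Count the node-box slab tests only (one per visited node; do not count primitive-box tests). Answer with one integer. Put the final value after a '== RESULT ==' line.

Walk:
N0 x:[15,45] y:[57/2,91/2] z:[63/2,99/2] -> hit [63/2,45], descend [2, 3, 4, 5]
  N2 x:[15,27] y:[31,71/2] z:[42,99/2] -> miss, prune
  N3 x:[30,35] y:[34,71/2] z:[35,36] -> hit [35,35] leaf, test {P5@t=35}
  N4 x:[39,45] y:[81/2,91/2] z:[32,81/2] -> hit [81/2,81/2] leaf, test {P0(miss), P4(miss)}
  N5 x:[21,26] y:[57/2,32] z:[63/2,89/2] -> miss, prune

Summary -> nodes [0, 2, 3, 4, 5]; box-tests=5; leaf-entries=2; first=P5

== RESULT ==
5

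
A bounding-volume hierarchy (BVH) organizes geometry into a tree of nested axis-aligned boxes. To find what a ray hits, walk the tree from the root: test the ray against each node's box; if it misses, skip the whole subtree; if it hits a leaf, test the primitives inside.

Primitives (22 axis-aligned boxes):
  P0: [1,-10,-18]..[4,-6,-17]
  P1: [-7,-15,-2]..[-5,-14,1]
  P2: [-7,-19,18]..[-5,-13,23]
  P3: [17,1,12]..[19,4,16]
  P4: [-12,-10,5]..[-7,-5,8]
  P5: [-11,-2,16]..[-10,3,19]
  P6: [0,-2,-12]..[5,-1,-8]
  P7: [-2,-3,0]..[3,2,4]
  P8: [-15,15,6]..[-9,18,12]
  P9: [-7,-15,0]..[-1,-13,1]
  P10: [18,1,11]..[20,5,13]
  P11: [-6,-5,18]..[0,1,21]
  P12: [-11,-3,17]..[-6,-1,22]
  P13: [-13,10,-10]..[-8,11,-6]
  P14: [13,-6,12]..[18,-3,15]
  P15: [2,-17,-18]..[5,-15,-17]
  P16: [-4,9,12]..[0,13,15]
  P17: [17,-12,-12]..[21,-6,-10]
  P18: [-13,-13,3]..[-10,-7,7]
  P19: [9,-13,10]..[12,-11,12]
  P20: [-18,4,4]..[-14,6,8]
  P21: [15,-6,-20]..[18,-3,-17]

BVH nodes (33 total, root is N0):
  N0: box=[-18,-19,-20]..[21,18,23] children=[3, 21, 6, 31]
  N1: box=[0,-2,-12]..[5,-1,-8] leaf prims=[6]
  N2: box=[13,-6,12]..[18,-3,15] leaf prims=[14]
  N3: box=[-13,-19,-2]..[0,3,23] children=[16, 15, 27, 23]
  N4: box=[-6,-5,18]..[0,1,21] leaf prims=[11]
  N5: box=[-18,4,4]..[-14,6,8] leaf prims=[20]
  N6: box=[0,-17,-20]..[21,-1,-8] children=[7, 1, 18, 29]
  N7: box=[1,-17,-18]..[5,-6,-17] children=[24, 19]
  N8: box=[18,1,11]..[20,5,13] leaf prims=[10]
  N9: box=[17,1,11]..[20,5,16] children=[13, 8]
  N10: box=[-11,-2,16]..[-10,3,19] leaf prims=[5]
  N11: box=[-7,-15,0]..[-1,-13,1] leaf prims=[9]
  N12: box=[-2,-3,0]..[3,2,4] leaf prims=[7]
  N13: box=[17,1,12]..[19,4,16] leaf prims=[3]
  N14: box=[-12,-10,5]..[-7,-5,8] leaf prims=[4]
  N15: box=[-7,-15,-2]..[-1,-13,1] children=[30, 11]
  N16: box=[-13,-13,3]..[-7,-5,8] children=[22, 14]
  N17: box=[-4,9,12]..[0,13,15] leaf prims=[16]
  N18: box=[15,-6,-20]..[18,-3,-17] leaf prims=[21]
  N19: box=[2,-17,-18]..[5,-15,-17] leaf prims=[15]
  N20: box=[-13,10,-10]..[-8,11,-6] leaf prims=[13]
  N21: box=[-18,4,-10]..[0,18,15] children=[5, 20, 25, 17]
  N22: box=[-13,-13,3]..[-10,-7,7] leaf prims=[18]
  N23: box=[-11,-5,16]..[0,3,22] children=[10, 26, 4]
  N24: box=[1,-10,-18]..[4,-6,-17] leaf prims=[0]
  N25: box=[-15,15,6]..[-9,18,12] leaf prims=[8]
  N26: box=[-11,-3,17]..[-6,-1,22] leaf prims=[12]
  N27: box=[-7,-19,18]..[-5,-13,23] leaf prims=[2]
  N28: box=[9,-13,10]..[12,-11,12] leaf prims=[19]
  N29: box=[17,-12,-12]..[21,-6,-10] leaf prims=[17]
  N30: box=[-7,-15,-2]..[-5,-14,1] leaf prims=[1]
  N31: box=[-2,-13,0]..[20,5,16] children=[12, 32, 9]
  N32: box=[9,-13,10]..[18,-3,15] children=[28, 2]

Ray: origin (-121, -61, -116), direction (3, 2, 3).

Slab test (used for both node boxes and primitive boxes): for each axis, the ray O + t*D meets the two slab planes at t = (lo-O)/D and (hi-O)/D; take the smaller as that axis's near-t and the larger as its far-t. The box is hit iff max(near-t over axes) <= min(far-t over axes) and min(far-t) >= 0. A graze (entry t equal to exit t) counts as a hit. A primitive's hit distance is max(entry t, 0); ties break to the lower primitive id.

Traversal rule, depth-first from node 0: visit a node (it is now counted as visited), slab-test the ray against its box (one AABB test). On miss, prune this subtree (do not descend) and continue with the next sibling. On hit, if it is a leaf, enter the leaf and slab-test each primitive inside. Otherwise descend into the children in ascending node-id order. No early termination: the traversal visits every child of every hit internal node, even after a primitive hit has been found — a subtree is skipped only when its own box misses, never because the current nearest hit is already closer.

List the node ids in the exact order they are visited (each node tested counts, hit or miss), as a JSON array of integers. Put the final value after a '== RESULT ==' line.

Traverse from the root:
N0 x:[103/3,142/3] y:[21,79/2] z:[32,139/3] -> hit [103/3,79/2], descend [3, 6, 21, 31]
  N3 x:[36,121/3] y:[21,32] z:[38,139/3] -> miss, prune
  N6 x:[121/3,142/3] y:[22,30] z:[32,36] -> miss, prune
  N21 x:[103/3,121/3] y:[65/2,79/2] z:[106/3,131/3] -> hit [106/3,79/2], descend [5, 17, 20, 25]
    N5 x:[103/3,107/3] y:[65/2,67/2] z:[40,124/3] -> miss, prune
    N17 x:[39,121/3] y:[35,37] z:[128/3,131/3] -> miss, prune
    N20 x:[36,113/3] y:[71/2,36] z:[106/3,110/3] -> hit [36,36] leaf, test {P13@t=36}
    N25 x:[106/3,112/3] y:[38,79/2] z:[122/3,128/3] -> miss, prune
  N31 x:[119/3,47] y:[24,33] z:[116/3,44] -> miss, prune

Summary -> nodes [0, 3, 6, 21, 5, 17, 20, 25, 31]; box-tests=9; leaf-entries=1; first=P13

== RESULT ==
[0, 3, 6, 21, 5, 17, 20, 25, 31]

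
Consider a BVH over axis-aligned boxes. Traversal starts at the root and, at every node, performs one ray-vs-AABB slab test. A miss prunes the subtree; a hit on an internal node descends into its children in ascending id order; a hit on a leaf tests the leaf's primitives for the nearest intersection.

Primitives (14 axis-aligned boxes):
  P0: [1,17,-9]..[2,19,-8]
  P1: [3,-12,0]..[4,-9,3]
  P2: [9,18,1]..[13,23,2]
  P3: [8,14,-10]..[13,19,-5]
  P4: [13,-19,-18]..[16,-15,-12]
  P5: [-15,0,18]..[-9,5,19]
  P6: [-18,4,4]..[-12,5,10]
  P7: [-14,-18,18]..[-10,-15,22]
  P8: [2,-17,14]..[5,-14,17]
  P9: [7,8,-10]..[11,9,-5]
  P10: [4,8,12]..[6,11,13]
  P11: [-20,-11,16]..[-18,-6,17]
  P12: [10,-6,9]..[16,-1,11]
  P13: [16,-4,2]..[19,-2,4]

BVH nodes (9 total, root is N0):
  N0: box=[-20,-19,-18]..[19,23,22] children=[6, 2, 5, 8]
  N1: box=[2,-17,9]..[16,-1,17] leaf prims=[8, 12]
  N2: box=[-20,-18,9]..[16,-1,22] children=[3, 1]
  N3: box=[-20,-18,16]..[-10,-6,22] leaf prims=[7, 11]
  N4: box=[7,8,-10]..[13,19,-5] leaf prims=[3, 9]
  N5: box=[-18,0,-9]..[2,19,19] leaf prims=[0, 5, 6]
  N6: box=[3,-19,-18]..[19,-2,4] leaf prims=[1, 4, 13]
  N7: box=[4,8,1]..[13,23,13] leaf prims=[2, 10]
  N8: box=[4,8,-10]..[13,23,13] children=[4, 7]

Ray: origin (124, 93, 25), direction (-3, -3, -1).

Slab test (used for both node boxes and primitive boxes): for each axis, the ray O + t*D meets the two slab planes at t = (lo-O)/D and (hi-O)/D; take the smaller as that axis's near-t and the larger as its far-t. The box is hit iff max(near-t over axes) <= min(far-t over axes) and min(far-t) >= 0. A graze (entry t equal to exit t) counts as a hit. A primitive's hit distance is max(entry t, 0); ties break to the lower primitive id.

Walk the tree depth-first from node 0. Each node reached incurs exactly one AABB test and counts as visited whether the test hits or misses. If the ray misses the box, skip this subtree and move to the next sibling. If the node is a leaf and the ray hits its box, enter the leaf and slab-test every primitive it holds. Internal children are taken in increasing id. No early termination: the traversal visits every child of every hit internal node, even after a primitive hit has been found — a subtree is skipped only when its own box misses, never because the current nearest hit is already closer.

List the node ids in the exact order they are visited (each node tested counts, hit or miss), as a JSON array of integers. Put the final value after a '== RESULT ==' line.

Walk:
N0 x:[35,48] y:[70/3,112/3] z:[3,43] -> hit [35,112/3], descend [2, 5, 6, 8]
  N2 x:[36,48] y:[94/3,37] z:[3,16] -> miss, prune
  N5 x:[122/3,142/3] y:[74/3,31] z:[6,34] -> miss, prune
  N6 x:[35,121/3] y:[95/3,112/3] z:[21,43] -> hit [35,112/3] leaf, test {P1(miss), P4@t=37, P13(miss)}
  N8 x:[37,40] y:[70/3,85/3] z:[12,35] -> miss, prune

Summary -> nodes [0, 2, 5, 6, 8]; box-tests=5; leaf-entries=1; first=P4

== RESULT ==
[0, 2, 5, 6, 8]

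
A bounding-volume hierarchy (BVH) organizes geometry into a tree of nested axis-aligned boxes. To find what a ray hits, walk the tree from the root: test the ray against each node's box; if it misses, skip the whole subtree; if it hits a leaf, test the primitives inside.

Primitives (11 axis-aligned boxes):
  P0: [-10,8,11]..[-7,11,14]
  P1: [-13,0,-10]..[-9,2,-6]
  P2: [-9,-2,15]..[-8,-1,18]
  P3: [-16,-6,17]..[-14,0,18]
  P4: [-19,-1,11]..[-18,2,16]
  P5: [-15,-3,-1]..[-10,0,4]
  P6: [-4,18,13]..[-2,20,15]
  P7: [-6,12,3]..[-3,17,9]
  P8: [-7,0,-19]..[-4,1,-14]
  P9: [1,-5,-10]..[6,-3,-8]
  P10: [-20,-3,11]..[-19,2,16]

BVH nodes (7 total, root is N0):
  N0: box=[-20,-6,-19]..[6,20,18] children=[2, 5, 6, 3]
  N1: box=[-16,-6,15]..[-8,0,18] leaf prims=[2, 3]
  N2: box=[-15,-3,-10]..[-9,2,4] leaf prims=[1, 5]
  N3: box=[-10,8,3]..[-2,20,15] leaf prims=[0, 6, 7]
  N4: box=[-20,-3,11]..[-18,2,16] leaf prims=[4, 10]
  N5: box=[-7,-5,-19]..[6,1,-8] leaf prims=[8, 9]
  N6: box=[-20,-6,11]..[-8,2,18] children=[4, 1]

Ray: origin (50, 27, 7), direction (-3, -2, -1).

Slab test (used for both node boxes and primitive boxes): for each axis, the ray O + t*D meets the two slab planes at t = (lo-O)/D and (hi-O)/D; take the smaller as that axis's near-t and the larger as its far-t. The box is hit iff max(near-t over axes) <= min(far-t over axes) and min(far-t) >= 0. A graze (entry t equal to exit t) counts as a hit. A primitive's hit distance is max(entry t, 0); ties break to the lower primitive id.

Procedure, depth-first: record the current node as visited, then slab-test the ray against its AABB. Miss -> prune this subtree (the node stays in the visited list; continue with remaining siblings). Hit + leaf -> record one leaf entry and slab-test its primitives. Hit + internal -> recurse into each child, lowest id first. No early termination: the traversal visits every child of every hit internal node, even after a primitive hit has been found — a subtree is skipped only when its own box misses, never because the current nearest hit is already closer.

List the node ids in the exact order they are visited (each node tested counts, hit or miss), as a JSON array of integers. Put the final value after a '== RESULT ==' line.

Walk:
N0 x:[44/3,70/3] y:[7/2,33/2] z:[-11,26] -> hit [44/3,33/2], descend [2, 3, 5, 6]
  N2 x:[59/3,65/3] y:[25/2,15] z:[3,17] -> miss, prune
  N3 x:[52/3,20] y:[7/2,19/2] z:[-8,4] -> miss, prune
  N5 x:[44/3,19] y:[13,16] z:[15,26] -> hit [15,16] leaf, test {P8(miss), P9@t=15}
  N6 x:[58/3,70/3] y:[25/2,33/2] z:[-11,-4] -> miss, prune

Summary -> nodes [0, 2, 3, 5, 6]; box-tests=5; leaf-entries=1; first=P9

== RESULT ==
[0, 2, 3, 5, 6]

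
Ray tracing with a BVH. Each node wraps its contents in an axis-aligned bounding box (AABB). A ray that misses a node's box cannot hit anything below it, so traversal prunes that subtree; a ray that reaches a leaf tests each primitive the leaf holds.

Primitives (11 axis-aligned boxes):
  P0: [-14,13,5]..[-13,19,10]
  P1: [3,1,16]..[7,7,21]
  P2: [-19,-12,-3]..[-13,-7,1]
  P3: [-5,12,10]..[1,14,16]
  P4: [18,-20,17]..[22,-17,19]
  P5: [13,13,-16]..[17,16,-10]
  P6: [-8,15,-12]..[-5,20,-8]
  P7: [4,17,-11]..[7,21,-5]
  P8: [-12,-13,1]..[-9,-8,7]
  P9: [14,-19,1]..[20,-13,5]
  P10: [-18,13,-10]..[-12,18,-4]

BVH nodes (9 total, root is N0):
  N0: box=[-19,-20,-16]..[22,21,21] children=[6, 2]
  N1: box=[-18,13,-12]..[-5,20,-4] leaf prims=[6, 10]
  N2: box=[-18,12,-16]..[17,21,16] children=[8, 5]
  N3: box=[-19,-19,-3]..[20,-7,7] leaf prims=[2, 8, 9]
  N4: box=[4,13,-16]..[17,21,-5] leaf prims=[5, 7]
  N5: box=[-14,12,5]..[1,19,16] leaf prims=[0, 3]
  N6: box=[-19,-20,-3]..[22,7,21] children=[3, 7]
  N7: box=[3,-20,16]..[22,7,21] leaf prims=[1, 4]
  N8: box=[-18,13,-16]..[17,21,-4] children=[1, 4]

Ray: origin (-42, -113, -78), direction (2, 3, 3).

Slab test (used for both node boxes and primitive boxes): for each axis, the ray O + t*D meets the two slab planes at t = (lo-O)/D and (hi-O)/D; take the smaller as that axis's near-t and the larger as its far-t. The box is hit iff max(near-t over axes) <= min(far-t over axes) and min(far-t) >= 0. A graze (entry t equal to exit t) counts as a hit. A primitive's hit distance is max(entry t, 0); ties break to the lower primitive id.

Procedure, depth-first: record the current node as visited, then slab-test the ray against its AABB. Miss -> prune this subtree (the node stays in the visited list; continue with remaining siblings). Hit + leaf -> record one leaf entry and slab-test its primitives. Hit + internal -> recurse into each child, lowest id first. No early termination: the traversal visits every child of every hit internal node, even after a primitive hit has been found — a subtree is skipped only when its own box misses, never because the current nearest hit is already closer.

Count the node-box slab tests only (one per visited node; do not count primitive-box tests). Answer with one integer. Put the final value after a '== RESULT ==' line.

Trace the traversal:
N0 x:[23/2,32] y:[31,134/3] z:[62/3,33] -> hit [31,32], descend [2, 6]
  N2 x:[12,59/2] y:[125/3,134/3] z:[62/3,94/3] -> miss, prune
  N6 x:[23/2,32] y:[31,40] z:[25,33] -> hit [31,32], descend [3, 7]
    N3 x:[23/2,31] y:[94/3,106/3] z:[25,85/3] -> miss, prune
    N7 x:[45/2,32] y:[31,40] z:[94/3,33] -> hit [94/3,32] leaf, test {P1(miss), P4@t=95/3}

order=[0, 2, 6, 3, 7]  |boxes|=5  |leaves|=1  hit=P4

== RESULT ==
5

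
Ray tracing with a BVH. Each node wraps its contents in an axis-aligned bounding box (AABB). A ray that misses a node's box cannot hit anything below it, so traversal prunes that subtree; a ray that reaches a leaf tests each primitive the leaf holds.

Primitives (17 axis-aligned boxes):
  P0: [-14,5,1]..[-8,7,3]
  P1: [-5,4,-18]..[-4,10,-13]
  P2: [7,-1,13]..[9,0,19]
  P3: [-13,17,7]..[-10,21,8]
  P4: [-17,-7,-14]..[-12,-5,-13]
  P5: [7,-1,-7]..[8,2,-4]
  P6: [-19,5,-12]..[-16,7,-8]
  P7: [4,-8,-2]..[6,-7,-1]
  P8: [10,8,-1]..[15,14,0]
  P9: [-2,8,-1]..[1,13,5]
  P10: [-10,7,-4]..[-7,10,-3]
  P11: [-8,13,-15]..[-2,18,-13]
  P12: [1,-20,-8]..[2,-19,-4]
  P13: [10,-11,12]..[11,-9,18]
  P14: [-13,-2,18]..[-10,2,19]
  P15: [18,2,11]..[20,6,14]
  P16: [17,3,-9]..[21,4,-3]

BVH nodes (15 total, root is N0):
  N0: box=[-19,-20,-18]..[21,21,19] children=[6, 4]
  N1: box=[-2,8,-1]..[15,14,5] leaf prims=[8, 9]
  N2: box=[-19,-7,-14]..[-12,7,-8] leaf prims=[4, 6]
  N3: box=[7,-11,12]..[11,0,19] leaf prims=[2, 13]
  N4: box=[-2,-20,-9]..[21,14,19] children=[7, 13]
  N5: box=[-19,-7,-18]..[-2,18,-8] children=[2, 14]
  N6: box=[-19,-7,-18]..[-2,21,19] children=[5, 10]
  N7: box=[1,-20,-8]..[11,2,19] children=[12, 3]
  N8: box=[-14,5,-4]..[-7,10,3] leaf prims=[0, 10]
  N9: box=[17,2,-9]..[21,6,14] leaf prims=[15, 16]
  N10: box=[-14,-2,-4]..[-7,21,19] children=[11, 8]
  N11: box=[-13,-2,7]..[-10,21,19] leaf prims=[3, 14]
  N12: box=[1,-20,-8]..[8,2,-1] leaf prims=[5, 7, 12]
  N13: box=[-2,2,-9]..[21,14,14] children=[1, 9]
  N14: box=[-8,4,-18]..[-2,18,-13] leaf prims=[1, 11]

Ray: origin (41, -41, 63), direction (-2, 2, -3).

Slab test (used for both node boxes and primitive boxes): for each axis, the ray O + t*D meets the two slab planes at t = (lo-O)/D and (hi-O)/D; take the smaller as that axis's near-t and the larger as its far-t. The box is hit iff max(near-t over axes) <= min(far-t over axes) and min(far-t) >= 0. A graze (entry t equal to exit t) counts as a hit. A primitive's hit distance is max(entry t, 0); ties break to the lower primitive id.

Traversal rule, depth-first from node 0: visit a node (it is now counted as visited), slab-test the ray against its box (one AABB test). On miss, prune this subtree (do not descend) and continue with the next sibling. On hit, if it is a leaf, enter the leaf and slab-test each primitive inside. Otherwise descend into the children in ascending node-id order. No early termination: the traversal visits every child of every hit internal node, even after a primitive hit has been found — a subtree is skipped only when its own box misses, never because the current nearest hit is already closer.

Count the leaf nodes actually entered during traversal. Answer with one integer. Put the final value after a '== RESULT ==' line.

Walk:
N0 x:[10,30] y:[21/2,31] z:[44/3,27] -> hit [44/3,27], descend [4, 6]
  N4 x:[10,43/2] y:[21/2,55/2] z:[44/3,24] -> hit [44/3,43/2], descend [7, 13]
    N7 x:[15,20] y:[21/2,43/2] z:[44/3,71/3] -> hit [15,20], descend [3, 12]
      N3 x:[15,17] y:[15,41/2] z:[44/3,17] -> hit [15,17] leaf, test {P2(miss), P13@t=15}
      N12 x:[33/2,20] y:[21/2,43/2] z:[64/3,71/3] -> miss, prune
    N13 x:[10,43/2] y:[43/2,55/2] z:[49/3,24] -> hit [43/2,43/2], descend [1, 9]
      N1 x:[13,43/2] y:[49/2,55/2] z:[58/3,64/3] -> miss, prune
      N9 x:[10,12] y:[43/2,47/2] z:[49/3,24] -> miss, prune
  N6 x:[43/2,30] y:[17,31] z:[44/3,27] -> hit [43/2,27], descend [5, 10]
    N5 x:[43/2,30] y:[17,59/2] z:[71/3,27] -> hit [71/3,27], descend [2, 14]
      N2 x:[53/2,30] y:[17,24] z:[71/3,77/3] -> miss, prune
      N14 x:[43/2,49/2] y:[45/2,59/2] z:[76/3,27] -> miss, prune
    N10 x:[24,55/2] y:[39/2,31] z:[44/3,67/3] -> miss, prune

Summary -> nodes [0, 4, 7, 3, 12, 13, 1, 9, 6, 5, 2, 14, 10]; box-tests=13; leaf-entries=1; first=P13

== RESULT ==
1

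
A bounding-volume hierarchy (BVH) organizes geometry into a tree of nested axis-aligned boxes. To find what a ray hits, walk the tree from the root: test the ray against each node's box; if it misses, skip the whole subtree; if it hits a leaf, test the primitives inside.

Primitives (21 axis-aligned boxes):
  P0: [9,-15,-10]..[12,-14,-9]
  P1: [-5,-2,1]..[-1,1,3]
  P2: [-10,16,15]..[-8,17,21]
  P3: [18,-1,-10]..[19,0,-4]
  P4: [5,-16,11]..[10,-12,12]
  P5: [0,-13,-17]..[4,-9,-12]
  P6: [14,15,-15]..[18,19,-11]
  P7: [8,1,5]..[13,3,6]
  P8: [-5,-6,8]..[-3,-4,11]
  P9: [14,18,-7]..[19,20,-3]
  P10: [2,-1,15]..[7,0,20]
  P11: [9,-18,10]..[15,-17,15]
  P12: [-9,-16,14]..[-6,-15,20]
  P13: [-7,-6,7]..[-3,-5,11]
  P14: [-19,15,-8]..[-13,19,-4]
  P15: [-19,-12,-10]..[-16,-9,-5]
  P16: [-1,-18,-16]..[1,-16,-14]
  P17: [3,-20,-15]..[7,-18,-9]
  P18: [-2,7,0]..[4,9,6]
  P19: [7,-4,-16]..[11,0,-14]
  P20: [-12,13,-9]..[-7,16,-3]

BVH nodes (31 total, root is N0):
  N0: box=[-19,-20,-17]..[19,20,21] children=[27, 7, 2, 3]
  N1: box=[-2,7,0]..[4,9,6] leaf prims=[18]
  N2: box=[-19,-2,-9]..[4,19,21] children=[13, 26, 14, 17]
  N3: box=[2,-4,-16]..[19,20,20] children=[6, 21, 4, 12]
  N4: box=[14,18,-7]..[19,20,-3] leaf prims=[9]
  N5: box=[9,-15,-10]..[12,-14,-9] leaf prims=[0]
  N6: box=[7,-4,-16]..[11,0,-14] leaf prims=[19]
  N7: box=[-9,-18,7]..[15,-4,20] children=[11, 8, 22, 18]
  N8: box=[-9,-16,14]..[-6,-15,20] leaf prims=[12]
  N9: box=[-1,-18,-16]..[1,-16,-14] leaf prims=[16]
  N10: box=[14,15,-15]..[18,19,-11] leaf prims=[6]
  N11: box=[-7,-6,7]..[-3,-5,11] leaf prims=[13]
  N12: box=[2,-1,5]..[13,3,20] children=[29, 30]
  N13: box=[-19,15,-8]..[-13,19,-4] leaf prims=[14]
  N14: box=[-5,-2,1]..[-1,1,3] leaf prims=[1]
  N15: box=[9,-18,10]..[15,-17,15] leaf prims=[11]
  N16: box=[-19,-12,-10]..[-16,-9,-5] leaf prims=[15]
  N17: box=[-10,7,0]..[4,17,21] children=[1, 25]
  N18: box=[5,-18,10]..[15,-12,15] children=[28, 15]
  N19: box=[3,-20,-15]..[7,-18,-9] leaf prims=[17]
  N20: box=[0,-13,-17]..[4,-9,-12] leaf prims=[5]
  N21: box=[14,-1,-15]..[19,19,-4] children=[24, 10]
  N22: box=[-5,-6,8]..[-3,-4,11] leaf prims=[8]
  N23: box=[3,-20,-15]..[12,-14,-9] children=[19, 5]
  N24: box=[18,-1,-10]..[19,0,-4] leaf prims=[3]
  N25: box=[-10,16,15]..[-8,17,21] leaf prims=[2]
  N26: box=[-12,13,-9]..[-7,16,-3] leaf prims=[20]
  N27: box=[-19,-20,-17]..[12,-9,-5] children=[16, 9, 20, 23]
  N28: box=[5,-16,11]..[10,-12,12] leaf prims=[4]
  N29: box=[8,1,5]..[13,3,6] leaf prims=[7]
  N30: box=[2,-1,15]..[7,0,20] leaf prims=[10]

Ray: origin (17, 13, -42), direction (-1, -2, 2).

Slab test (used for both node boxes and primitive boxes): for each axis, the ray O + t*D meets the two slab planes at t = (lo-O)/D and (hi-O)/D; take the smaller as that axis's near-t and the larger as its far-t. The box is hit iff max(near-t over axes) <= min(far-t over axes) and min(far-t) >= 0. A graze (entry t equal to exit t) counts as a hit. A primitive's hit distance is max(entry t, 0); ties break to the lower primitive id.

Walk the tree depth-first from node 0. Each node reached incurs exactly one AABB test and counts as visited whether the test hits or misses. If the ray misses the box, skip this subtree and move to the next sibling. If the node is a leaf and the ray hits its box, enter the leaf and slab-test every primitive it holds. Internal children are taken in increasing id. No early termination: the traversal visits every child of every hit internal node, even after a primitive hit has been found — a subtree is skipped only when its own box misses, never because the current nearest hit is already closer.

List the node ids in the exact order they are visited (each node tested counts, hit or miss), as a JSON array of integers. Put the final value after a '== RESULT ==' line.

Traverse from the root:
N0 x:[-2,36] y:[-7/2,33/2] z:[25/2,63/2] -> hit [25/2,33/2], descend [2, 3, 7, 27]
  N2 x:[13,36] y:[-3,15/2] z:[33/2,63/2] -> miss, prune
  N3 x:[-2,15] y:[-7/2,17/2] z:[13,31] -> miss, prune
  N7 x:[2,26] y:[17/2,31/2] z:[49/2,31] -> miss, prune
  N27 x:[5,36] y:[11,33/2] z:[25/2,37/2] -> hit [25/2,33/2], descend [9, 16, 20, 23]
    N9 x:[16,18] y:[29/2,31/2] z:[13,14] -> miss, prune
    N16 x:[33,36] y:[11,25/2] z:[16,37/2] -> miss, prune
    N20 x:[13,17] y:[11,13] z:[25/2,15] -> hit [13,13] leaf, test {P5@t=13}
    N23 x:[5,14] y:[27/2,33/2] z:[27/2,33/2] -> hit [27/2,14], descend [5, 19]
      N5 x:[5,8] y:[27/2,14] z:[16,33/2] -> miss, prune
      N19 x:[10,14] y:[31/2,33/2] z:[27/2,33/2] -> miss, prune

order=[0, 2, 3, 7, 27, 9, 16, 20, 23, 5, 19]  |boxes|=11  |leaves|=1  hit=P5

== RESULT ==
[0, 2, 3, 7, 27, 9, 16, 20, 23, 5, 19]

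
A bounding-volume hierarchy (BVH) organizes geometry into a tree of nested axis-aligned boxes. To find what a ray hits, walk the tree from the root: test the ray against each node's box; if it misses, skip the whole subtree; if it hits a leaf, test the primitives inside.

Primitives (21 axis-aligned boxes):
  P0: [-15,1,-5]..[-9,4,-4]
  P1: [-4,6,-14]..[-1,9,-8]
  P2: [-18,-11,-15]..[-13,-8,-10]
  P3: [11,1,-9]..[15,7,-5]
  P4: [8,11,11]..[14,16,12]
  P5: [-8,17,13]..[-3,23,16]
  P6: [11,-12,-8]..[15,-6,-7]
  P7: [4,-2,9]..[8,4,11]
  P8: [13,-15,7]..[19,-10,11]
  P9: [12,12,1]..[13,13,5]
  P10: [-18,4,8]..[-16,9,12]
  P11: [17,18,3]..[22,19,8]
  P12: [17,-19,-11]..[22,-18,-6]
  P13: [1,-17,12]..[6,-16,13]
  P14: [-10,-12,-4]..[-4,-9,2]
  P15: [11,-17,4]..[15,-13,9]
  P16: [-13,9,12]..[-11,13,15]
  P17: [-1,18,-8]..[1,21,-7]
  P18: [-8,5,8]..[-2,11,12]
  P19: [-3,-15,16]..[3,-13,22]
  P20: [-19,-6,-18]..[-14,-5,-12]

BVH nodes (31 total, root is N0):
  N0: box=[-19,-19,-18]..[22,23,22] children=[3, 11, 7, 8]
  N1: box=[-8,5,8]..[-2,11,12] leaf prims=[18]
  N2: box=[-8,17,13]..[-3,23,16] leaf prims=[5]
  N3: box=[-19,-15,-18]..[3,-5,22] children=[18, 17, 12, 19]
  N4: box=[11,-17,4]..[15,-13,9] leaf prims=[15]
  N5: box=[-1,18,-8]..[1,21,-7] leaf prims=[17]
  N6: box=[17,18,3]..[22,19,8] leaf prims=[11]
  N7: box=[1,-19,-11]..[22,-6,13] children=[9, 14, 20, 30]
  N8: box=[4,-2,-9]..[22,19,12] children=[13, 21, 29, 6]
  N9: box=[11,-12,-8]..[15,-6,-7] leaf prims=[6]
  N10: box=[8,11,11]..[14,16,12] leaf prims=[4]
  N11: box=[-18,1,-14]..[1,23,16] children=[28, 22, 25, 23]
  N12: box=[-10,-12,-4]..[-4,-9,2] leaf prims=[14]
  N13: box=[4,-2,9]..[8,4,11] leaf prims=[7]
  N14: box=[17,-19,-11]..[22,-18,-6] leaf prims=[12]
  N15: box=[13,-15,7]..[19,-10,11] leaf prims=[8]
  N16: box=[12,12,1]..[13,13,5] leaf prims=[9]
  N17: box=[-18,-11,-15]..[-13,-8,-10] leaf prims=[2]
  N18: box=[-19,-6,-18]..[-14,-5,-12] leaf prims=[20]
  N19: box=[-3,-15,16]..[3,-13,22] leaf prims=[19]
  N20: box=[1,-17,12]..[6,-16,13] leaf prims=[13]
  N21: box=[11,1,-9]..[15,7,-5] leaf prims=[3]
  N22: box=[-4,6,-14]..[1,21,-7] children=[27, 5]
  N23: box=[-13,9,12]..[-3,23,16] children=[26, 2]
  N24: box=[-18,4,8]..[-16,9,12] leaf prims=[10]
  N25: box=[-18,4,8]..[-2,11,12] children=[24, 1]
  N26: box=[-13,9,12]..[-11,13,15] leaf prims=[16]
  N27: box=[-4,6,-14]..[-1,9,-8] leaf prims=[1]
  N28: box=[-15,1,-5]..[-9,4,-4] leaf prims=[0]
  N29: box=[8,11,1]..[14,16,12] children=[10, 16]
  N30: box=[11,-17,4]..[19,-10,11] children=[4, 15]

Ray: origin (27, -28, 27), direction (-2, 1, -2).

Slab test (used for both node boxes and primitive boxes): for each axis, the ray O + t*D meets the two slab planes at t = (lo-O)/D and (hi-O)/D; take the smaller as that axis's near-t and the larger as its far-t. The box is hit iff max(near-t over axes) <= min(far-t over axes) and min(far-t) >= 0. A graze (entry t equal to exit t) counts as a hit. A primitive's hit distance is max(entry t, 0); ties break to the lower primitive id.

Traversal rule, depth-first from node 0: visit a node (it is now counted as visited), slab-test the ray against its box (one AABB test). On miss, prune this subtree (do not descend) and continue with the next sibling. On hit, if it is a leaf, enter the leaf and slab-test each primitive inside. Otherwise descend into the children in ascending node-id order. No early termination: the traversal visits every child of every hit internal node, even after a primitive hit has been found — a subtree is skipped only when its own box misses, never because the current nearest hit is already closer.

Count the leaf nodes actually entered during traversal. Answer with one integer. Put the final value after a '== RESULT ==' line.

Traverse from the root:
N0 x:[5/2,23] y:[9,51] z:[5/2,45/2] -> hit [9,45/2], descend [3, 7, 8, 11]
  N3 x:[12,23] y:[13,23] z:[5/2,45/2] -> hit [13,45/2], descend [12, 17, 18, 19]
    N12 x:[31/2,37/2] y:[16,19] z:[25/2,31/2] -> miss, prune
    N17 x:[20,45/2] y:[17,20] z:[37/2,21] -> hit [20,20] leaf, test {P2@t=20}
    N18 x:[41/2,23] y:[22,23] z:[39/2,45/2] -> hit [22,45/2] leaf, test {P20@t=22}
    N19 x:[12,15] y:[13,15] z:[5/2,11/2] -> miss, prune
  N7 x:[5/2,13] y:[9,22] z:[7,19] -> hit [9,13], descend [9, 14, 20, 30]
    N9 x:[6,8] y:[16,22] z:[17,35/2] -> miss, prune
    N14 x:[5/2,5] y:[9,10] z:[33/2,19] -> miss, prune
    N20 x:[21/2,13] y:[11,12] z:[7,15/2] -> miss, prune
    N30 x:[4,8] y:[11,18] z:[8,23/2] -> miss, prune
  N8 x:[5/2,23/2] y:[26,47] z:[15/2,18] -> miss, prune
  N11 x:[13,45/2] y:[29,51] z:[11/2,41/2] -> miss, prune

Summary -> nodes [0, 3, 12, 17, 18, 19, 7, 9, 14, 20, 30, 8, 11]; box-tests=13; leaf-entries=2; first=P2

== RESULT ==
2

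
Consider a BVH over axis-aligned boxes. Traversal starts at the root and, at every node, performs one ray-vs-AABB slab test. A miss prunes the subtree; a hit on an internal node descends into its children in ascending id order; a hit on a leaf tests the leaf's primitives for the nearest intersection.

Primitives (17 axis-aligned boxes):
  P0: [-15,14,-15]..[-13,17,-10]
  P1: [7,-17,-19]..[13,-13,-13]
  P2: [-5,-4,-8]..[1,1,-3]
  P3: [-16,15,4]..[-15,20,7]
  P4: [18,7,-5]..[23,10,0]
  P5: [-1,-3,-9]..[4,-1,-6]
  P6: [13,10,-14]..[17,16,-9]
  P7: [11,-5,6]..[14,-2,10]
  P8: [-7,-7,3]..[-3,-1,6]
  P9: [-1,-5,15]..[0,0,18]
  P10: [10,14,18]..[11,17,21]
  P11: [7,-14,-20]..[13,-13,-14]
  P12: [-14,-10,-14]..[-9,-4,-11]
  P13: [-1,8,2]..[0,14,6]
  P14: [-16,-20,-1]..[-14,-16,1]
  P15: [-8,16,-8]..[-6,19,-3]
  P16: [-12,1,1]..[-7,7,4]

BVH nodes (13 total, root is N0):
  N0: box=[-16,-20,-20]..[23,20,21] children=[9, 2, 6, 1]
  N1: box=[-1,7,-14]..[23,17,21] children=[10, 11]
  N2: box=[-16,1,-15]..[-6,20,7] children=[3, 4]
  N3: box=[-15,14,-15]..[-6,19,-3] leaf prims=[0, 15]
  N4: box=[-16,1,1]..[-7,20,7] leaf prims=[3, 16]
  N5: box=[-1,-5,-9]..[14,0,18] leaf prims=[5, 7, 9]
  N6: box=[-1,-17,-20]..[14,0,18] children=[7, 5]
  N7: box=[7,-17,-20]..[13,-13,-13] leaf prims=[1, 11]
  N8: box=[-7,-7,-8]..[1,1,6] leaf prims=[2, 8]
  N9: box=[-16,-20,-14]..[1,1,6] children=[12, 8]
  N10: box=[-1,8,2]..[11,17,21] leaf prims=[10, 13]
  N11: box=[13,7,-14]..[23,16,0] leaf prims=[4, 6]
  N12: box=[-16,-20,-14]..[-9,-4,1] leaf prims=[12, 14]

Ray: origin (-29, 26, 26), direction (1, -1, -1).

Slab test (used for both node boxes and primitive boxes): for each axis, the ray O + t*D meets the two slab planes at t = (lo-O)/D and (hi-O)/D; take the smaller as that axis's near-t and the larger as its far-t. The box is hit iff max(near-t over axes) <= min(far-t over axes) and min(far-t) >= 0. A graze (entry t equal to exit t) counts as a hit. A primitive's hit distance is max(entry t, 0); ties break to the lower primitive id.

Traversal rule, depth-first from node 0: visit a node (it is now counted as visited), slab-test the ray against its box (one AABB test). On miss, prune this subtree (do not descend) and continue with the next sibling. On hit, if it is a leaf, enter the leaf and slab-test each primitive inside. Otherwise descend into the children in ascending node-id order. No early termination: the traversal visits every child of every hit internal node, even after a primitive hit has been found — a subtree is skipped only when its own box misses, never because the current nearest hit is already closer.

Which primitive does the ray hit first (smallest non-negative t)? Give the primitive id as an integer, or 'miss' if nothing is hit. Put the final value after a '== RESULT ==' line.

Traverse from the root:
N0 x:[13,52] y:[6,46] z:[5,46] -> hit [13,46], descend [1, 2, 6, 9]
  N1 x:[28,52] y:[9,19] z:[5,40] -> miss, prune
  N2 x:[13,23] y:[6,25] z:[19,41] -> hit [19,23], descend [3, 4]
    N3 x:[14,23] y:[7,12] z:[29,41] -> miss, prune
    N4 x:[13,22] y:[6,25] z:[19,25] -> hit [19,22] leaf, test {P3(miss), P16@t=22}
  N6 x:[28,43] y:[26,43] z:[8,46] -> hit [28,43], descend [5, 7]
    N5 x:[28,43] y:[26,31] z:[8,35] -> hit [28,31] leaf, test {P5(miss), P7(miss), P9(miss)}
    N7 x:[36,42] y:[39,43] z:[39,46] -> hit [39,42] leaf, test {P1@t=39, P11@t=40}
  N9 x:[13,30] y:[25,46] z:[20,40] -> hit [25,30], descend [8, 12]
    N8 x:[22,30] y:[25,33] z:[20,34] -> hit [25,30] leaf, test {P2@t=29, P8(miss)}
    N12 x:[13,20] y:[30,46] z:[25,40] -> miss, prune

order=[0, 1, 2, 3, 4, 6, 5, 7, 9, 8, 12]  |boxes|=11  |leaves|=4  hit=P16

== RESULT ==
16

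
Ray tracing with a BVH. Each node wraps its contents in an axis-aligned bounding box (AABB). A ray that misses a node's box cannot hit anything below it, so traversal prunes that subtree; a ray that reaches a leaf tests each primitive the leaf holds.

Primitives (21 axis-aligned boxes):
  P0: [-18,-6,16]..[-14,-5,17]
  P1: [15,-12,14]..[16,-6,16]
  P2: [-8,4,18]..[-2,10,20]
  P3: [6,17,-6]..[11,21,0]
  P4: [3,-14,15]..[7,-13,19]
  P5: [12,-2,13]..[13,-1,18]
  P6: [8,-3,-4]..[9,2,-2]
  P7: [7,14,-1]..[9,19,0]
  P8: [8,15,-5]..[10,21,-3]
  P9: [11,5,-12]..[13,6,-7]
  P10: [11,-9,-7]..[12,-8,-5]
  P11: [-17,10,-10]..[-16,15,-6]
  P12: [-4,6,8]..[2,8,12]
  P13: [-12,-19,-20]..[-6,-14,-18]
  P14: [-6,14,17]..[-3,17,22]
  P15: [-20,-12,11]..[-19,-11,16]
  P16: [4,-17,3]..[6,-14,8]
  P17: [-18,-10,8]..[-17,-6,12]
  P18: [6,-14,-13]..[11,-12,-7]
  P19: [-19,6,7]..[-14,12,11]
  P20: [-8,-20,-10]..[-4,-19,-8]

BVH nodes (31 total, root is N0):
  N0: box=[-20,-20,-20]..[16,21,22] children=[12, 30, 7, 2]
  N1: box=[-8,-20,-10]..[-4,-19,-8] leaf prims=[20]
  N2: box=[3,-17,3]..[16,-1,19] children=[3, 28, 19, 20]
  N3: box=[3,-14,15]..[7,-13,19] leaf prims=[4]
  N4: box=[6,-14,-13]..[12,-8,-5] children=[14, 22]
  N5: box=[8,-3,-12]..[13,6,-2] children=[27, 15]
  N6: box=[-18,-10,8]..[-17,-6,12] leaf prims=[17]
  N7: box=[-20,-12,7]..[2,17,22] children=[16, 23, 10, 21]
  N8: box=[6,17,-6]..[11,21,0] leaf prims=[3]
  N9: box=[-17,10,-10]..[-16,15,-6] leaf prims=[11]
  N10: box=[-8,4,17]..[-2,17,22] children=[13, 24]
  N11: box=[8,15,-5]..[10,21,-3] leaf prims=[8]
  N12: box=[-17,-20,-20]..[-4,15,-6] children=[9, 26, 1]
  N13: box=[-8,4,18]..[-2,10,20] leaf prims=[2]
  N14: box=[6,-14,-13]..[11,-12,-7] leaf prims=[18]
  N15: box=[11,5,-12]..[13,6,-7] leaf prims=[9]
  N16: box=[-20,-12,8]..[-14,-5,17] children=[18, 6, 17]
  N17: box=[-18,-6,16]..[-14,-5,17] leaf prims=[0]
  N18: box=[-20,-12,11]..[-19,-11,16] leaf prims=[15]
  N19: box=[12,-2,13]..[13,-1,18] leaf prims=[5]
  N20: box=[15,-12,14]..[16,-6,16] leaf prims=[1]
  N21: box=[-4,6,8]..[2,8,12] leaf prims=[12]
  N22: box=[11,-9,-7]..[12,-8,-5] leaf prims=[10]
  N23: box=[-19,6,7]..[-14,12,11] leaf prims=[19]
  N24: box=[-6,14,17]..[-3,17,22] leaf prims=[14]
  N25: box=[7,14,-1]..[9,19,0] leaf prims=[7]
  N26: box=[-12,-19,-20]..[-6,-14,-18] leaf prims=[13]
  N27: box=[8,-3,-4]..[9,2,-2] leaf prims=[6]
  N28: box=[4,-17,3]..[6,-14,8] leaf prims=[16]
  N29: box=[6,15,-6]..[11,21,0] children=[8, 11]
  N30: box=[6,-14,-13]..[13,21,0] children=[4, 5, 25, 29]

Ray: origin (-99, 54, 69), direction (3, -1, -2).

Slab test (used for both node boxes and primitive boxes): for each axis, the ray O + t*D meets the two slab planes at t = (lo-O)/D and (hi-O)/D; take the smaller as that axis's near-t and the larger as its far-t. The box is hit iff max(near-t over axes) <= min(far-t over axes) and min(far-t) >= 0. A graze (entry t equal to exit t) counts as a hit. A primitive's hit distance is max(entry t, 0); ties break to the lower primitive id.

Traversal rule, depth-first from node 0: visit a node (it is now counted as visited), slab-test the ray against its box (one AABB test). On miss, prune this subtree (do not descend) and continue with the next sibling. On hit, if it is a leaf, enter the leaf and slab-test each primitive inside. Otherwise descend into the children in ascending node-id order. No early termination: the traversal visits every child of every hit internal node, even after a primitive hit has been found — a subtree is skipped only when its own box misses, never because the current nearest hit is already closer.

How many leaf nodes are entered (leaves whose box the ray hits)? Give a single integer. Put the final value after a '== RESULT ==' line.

Walk:
N0 x:[79/3,115/3] y:[33,74] z:[47/2,89/2] -> hit [33,115/3], descend [2, 7, 12, 30]
  N2 x:[34,115/3] y:[55,71] z:[25,33] -> miss, prune
  N7 x:[79/3,101/3] y:[37,66] z:[47/2,31] -> miss, prune
  N12 x:[82/3,95/3] y:[39,74] z:[75/2,89/2] -> miss, prune
  N30 x:[35,112/3] y:[33,68] z:[69/2,41] -> hit [35,112/3], descend [4, 5, 25, 29]
    N4 x:[35,37] y:[62,68] z:[37,41] -> miss, prune
    N5 x:[107/3,112/3] y:[48,57] z:[71/2,81/2] -> miss, prune
    N25 x:[106/3,36] y:[35,40] z:[69/2,35] -> miss, prune
    N29 x:[35,110/3] y:[33,39] z:[69/2,75/2] -> hit [35,110/3], descend [8, 11]
      N8 x:[35,110/3] y:[33,37] z:[69/2,75/2] -> hit [35,110/3] leaf, test {P3@t=35}
      N11 x:[107/3,109/3] y:[33,39] z:[36,37] -> hit [36,109/3] leaf, test {P8@t=36}

order=[0, 2, 7, 12, 30, 4, 5, 25, 29, 8, 11]  |boxes|=11  |leaves|=2  hit=P3

== RESULT ==
2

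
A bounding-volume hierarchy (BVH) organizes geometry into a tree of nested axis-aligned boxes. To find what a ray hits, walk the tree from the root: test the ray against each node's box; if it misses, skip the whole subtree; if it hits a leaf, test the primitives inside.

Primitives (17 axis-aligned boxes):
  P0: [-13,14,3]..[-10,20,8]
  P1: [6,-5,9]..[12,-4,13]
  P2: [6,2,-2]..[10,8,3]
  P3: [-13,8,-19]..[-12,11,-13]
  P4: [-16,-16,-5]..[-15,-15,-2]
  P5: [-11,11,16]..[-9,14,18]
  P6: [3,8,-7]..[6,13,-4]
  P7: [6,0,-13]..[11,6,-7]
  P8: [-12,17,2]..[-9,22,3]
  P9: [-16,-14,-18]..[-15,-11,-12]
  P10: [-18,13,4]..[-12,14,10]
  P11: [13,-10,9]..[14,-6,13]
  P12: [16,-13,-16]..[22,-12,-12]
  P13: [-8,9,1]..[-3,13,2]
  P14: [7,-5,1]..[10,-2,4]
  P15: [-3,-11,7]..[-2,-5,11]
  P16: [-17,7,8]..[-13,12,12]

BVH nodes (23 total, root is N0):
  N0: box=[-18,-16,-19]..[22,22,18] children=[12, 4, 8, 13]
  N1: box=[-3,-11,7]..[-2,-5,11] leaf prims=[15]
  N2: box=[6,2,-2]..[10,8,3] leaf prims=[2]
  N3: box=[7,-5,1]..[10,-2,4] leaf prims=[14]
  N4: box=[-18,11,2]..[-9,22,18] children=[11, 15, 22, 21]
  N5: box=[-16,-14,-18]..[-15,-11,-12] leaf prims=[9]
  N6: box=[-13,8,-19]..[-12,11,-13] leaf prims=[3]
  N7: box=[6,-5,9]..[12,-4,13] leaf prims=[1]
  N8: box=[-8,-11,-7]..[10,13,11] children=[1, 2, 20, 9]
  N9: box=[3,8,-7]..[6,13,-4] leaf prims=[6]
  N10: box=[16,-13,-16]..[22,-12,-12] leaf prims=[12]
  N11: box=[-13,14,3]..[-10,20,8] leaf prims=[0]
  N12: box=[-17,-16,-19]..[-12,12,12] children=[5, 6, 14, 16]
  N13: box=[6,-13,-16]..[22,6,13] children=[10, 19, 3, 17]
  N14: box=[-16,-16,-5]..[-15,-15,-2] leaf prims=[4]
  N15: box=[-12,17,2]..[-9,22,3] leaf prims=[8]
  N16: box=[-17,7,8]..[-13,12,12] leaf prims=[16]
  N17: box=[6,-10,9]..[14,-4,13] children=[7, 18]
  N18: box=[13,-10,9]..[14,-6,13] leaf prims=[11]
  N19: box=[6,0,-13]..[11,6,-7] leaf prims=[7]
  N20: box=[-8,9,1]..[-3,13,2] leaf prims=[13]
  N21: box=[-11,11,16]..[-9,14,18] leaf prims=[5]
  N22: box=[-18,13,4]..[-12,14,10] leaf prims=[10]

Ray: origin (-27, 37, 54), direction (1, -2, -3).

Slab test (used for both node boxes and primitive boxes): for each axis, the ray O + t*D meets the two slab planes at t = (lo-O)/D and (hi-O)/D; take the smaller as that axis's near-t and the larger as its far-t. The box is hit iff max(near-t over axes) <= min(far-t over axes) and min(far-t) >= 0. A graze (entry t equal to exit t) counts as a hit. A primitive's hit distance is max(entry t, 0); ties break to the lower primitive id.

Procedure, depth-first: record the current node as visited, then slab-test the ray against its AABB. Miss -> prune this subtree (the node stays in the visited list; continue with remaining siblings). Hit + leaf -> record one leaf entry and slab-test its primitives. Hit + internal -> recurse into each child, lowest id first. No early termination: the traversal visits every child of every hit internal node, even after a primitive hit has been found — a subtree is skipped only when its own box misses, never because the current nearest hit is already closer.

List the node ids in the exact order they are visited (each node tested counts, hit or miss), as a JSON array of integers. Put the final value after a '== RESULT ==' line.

Traverse from the root:
N0 x:[9,49] y:[15/2,53/2] z:[12,73/3] -> hit [12,73/3], descend [4, 8, 12, 13]
  N4 x:[9,18] y:[15/2,13] z:[12,52/3] -> hit [12,13], descend [11, 15, 21, 22]
    N11 x:[14,17] y:[17/2,23/2] z:[46/3,17] -> miss, prune
    N15 x:[15,18] y:[15/2,10] z:[17,52/3] -> miss, prune
    N21 x:[16,18] y:[23/2,13] z:[12,38/3] -> miss, prune
    N22 x:[9,15] y:[23/2,12] z:[44/3,50/3] -> miss, prune
  N8 x:[19,37] y:[12,24] z:[43/3,61/3] -> hit [19,61/3], descend [1, 2, 9, 20]
    N1 x:[24,25] y:[21,24] z:[43/3,47/3] -> miss, prune
    N2 x:[33,37] y:[29/2,35/2] z:[17,56/3] -> miss, prune
    N9 x:[30,33] y:[12,29/2] z:[58/3,61/3] -> miss, prune
    N20 x:[19,24] y:[12,14] z:[52/3,53/3] -> miss, prune
  N12 x:[10,15] y:[25/2,53/2] z:[14,73/3] -> hit [14,15], descend [5, 6, 14, 16]
    N5 x:[11,12] y:[24,51/2] z:[22,24] -> miss, prune
    N6 x:[14,15] y:[13,29/2] z:[67/3,73/3] -> miss, prune
    N14 x:[11,12] y:[26,53/2] z:[56/3,59/3] -> miss, prune
    N16 x:[10,14] y:[25/2,15] z:[14,46/3] -> hit [14,14] leaf, test {P16@t=14}
  N13 x:[33,49] y:[31/2,25] z:[41/3,70/3] -> miss, prune

Summary -> nodes [0, 4, 11, 15, 21, 22, 8, 1, 2, 9, 20, 12, 5, 6, 14, 16, 13]; box-tests=17; leaf-entries=1; first=P16

== RESULT ==
[0, 4, 11, 15, 21, 22, 8, 1, 2, 9, 20, 12, 5, 6, 14, 16, 13]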